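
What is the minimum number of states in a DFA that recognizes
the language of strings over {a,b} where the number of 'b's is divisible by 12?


States track (count of 'b') mod 12.
Need 12 states: one per remainder 0..11; accept = remainder 0.

12


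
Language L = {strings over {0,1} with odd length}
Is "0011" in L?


length = 4; 4 mod 2 = 0

No, "0011" is not in L


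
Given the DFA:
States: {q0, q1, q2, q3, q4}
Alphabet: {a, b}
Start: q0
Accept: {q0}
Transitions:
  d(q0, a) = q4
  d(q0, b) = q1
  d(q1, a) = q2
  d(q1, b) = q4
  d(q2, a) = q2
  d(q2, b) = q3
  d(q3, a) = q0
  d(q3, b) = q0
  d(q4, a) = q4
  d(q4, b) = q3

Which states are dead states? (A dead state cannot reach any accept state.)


Forward reachability from each state:
  q0 -> reaches accept state q0 (live)
  q1 -> reaches accept state q0 (live)
  q2 -> reaches accept state q0 (live)
  q3 -> reaches accept state q0 (live)
  q4 -> reaches accept state q0 (live)

None (all states can reach an accept state)


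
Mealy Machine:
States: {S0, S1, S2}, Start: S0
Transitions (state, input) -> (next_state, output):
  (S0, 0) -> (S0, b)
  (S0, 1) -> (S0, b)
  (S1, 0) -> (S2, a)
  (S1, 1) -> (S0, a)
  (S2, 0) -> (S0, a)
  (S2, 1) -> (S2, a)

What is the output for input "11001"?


Step-by-step:
  (S0, 1) -> (S0, b)
  (S0, 1) -> (S0, b)
  (S0, 0) -> (S0, b)
  (S0, 0) -> (S0, b)
  (S0, 1) -> (S0, b)

"bbbbb"


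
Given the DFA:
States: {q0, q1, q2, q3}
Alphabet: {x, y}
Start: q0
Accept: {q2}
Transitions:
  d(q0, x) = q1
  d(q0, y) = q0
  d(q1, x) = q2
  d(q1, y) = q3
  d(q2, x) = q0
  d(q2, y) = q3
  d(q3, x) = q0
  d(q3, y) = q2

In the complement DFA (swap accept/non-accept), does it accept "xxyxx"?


Trace: q0 -> q1 -> q2 -> q3 -> q0 -> q1
Final: q1
Original accept: {q2}
Complement: q1 is not in original accept

Yes, complement accepts (original rejects)


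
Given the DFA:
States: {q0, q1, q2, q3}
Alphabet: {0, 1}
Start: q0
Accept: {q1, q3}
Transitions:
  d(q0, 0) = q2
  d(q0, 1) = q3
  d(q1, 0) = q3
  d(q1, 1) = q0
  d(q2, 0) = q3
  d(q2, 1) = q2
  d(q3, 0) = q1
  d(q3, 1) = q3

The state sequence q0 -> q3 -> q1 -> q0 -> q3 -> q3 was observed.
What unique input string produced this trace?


Trace back each transition to find the symbol:
  q0 --[1]--> q3
  q3 --[0]--> q1
  q1 --[1]--> q0
  q0 --[1]--> q3
  q3 --[1]--> q3

"10111"


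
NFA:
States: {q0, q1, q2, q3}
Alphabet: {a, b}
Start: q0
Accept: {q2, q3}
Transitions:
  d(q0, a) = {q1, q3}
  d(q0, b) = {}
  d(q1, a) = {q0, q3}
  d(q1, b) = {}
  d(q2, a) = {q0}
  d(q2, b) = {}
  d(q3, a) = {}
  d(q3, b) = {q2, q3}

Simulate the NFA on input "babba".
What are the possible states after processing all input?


Start: {q0}
  --b--> {}
  --a--> {}
  --b--> {}
  --b--> {}
  --a--> {}

{} (empty set, no valid transitions)


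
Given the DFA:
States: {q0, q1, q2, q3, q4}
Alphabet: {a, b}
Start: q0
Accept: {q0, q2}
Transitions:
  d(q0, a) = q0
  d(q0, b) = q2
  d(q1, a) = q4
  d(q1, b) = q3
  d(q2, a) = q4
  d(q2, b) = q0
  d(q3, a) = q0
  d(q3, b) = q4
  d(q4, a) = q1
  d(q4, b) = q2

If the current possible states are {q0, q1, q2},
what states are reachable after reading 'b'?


Apply transition on 'b' from each current state:
  d(q0, b) = q2
  d(q1, b) = q3
  d(q2, b) = q0

{q0, q2, q3}


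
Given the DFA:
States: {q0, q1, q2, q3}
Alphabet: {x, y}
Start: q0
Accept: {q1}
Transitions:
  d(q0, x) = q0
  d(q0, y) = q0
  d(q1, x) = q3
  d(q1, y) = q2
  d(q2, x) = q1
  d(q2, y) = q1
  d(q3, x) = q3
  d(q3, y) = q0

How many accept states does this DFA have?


Accept states listed: {q1}
Counting: q1(1)

1


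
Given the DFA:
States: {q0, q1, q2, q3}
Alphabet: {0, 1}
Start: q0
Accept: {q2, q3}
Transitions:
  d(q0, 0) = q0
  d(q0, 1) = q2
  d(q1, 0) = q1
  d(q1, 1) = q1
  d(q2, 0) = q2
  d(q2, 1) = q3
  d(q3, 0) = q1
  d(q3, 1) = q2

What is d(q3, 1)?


Looking up transition d(q3, 1)

q2


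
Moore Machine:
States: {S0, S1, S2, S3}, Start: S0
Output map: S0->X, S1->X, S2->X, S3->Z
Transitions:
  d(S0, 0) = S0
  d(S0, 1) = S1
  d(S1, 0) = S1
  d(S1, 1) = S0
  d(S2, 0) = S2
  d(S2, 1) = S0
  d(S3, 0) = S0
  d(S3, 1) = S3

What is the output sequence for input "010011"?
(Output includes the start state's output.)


Start: S0 (output X)
  --0--> S0 (output X)
  --1--> S1 (output X)
  --0--> S1 (output X)
  --0--> S1 (output X)
  --1--> S0 (output X)
  --1--> S1 (output X)

"XXXXXXX"


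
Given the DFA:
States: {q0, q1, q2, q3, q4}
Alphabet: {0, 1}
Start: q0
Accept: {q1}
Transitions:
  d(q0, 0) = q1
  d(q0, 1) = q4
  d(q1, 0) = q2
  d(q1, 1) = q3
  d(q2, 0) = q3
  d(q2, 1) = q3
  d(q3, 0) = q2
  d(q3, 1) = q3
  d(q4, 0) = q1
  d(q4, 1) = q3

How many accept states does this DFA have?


Accept states listed: {q1}
Counting: q1(1)

1


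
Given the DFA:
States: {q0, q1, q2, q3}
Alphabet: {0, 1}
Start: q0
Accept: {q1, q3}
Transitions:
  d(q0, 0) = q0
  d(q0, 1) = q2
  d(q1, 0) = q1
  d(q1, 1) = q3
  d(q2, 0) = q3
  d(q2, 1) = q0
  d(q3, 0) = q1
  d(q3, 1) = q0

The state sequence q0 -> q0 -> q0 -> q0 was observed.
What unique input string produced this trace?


Trace back each transition to find the symbol:
  q0 --[0]--> q0
  q0 --[0]--> q0
  q0 --[0]--> q0

"000"


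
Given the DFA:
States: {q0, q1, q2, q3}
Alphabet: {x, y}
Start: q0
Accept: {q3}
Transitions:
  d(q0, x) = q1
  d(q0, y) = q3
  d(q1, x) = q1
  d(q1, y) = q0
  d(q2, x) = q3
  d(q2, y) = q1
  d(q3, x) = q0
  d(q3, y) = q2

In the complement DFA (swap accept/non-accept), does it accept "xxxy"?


Trace: q0 -> q1 -> q1 -> q1 -> q0
Final: q0
Original accept: {q3}
Complement: q0 is not in original accept

Yes, complement accepts (original rejects)


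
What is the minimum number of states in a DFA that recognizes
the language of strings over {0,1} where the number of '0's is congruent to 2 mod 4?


States track (count of '0') mod 4.
Need 4 states: one per remainder 0..3; accept = remainder 2.

4


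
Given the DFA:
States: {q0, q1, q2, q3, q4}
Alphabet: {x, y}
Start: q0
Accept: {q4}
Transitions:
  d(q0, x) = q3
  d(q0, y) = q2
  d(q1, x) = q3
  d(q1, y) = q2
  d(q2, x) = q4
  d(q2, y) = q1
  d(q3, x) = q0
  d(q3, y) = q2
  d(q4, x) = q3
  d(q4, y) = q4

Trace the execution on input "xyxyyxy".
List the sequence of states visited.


Input: xyxyyxy
d(q0, x) = q3
d(q3, y) = q2
d(q2, x) = q4
d(q4, y) = q4
d(q4, y) = q4
d(q4, x) = q3
d(q3, y) = q2


q0 -> q3 -> q2 -> q4 -> q4 -> q4 -> q3 -> q2


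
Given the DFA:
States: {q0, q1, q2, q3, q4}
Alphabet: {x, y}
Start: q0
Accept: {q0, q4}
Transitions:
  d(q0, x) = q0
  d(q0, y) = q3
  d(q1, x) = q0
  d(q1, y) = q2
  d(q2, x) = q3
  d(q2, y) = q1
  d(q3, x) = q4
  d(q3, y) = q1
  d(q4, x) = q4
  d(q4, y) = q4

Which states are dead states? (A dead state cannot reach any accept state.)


Forward reachability from each state:
  q0 -> reaches accept state q0 (live)
  q1 -> reaches accept state q0 (live)
  q2 -> reaches accept state q0 (live)
  q3 -> reaches accept state q0 (live)
  q4 -> reaches accept state q4 (live)

None (all states can reach an accept state)


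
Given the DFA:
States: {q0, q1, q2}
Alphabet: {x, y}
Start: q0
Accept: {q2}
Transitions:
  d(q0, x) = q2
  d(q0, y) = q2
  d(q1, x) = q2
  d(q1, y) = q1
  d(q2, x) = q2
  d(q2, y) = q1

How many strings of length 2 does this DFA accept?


Enumerating all length-2 strings:
  "xx" -> q2 [accept]
  "xy" -> q1 [reject]
  "yx" -> q2 [accept]
  "yy" -> q1 [reject]

2 out of 4


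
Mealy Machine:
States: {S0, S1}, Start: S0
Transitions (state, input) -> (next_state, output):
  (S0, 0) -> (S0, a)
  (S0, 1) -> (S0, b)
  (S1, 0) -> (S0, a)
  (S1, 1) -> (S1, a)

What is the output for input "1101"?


Step-by-step:
  (S0, 1) -> (S0, b)
  (S0, 1) -> (S0, b)
  (S0, 0) -> (S0, a)
  (S0, 1) -> (S0, b)

"bbab"


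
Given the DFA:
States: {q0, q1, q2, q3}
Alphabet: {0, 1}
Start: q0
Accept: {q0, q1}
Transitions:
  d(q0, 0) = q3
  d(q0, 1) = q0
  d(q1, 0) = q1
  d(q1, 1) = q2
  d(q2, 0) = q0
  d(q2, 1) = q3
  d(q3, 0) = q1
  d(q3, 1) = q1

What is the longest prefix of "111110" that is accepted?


Run the DFA, marking each prefix where the state is accepting:
  "" -> q0 [accept]
  "1" -> q0 [accept]
  "11" -> q0 [accept]
  "111" -> q0 [accept]
  "1111" -> q0 [accept]
  "11111" -> q0 [accept]
  "111110" -> q3 [reject]

"11111"


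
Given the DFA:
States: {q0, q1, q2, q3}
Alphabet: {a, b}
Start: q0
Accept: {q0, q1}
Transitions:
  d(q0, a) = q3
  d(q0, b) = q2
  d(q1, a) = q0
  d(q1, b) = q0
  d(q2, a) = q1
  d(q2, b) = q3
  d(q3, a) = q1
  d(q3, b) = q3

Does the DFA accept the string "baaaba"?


Trace: q0 -> q2 -> q1 -> q0 -> q3 -> q3 -> q1
Final state: q1
Accept states: {q0, q1}

Yes, accepted (final state q1 is an accept state)


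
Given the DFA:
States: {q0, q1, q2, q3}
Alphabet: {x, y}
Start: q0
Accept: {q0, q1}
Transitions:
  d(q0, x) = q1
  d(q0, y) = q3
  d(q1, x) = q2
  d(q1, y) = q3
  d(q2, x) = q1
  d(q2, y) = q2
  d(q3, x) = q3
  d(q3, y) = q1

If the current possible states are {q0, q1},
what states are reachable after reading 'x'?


Apply transition on 'x' from each current state:
  d(q0, x) = q1
  d(q1, x) = q2

{q1, q2}


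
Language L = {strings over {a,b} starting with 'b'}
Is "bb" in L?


first symbol = 'b'

Yes, "bb" is in L


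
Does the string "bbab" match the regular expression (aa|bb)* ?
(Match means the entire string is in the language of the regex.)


|string| = 4; first = 'b'; last = 'b'

No, "bbab" does not match (aa|bb)*


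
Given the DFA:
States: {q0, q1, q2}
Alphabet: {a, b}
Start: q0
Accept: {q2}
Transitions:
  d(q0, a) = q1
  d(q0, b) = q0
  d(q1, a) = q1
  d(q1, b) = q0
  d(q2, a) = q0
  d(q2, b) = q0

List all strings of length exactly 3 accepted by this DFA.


All strings of length 3: 8 total
Accepted: 0

None


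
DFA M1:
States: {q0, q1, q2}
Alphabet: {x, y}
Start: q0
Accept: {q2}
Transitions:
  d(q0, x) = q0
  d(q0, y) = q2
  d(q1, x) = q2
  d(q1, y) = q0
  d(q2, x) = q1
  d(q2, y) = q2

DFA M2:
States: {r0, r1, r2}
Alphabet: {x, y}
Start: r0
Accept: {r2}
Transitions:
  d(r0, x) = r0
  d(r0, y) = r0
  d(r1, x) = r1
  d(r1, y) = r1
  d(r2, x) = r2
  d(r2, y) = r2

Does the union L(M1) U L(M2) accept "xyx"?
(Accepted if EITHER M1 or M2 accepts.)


M1: final=q1 accepted=False
M2: final=r0 accepted=False

No, union rejects (neither accepts)


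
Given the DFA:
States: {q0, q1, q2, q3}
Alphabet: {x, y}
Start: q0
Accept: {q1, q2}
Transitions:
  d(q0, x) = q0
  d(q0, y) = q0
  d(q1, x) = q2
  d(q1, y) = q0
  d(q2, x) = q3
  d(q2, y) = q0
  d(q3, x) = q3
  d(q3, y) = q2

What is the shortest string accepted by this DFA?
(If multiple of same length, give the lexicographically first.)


BFS by string length (lex-first path to each state shown):
  len 0: q0<-""
  len 1: q0<-"x"
  len 2: q0<-"xx"
  len 3: q0<-"xxx"
  len 4: q0<-"xxxx"
  len 5: q0<-"xxxxx"
  len 6: q0<-"xxxxxx"
  len 7: q0<-"xxxxxxx"
  len 8: q0<-"xxxxxxxx"

No string accepted (empty language)


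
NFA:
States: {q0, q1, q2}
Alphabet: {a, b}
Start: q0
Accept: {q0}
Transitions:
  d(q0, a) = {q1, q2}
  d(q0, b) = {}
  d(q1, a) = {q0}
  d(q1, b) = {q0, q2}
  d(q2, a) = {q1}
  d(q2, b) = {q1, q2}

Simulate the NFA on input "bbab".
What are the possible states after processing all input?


Start: {q0}
  --b--> {}
  --b--> {}
  --a--> {}
  --b--> {}

{} (empty set, no valid transitions)


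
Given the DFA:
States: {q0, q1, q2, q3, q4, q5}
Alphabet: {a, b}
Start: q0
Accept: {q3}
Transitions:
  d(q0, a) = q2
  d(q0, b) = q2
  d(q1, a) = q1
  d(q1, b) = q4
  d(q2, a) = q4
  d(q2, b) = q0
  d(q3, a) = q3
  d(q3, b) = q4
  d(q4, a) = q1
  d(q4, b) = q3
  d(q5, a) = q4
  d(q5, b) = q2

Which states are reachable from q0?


BFS from q0:
  layer 0: {q0}
  layer 1: {q2}
  layer 2: {q4}
  layer 3: {q1, q3}

{q0, q1, q2, q3, q4}


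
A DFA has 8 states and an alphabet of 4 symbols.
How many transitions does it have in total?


Each state has exactly one transition per symbol.
8 * 4 = 32

32


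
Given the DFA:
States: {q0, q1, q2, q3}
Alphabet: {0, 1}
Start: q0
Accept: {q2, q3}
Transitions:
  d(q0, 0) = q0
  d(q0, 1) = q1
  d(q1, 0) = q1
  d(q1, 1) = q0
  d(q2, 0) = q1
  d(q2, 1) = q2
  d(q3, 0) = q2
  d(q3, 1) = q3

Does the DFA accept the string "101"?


Trace: q0 -> q1 -> q1 -> q0
Final state: q0
Accept states: {q2, q3}

No, rejected (final state q0 is not an accept state)


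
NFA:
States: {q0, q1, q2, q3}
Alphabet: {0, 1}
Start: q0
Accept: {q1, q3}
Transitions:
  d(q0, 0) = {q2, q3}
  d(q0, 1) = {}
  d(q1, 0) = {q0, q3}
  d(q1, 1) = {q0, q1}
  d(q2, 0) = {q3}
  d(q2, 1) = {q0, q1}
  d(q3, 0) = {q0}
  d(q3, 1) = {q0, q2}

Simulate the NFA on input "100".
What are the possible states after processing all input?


Start: {q0}
  --1--> {}
  --0--> {}
  --0--> {}

{} (empty set, no valid transitions)


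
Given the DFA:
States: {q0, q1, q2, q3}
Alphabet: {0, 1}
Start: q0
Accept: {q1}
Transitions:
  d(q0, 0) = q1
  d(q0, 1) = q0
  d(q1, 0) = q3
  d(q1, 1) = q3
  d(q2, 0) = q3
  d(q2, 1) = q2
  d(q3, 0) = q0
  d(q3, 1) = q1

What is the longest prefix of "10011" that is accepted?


Run the DFA, marking each prefix where the state is accepting:
  "" -> q0 [reject]
  "1" -> q0 [reject]
  "10" -> q1 [accept]
  "100" -> q3 [reject]
  "1001" -> q1 [accept]
  "10011" -> q3 [reject]

"1001"


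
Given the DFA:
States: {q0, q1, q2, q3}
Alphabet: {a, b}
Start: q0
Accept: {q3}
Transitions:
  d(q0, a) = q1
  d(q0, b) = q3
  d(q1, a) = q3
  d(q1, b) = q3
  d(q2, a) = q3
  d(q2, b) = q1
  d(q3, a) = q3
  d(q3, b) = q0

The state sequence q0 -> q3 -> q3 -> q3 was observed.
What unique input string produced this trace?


Trace back each transition to find the symbol:
  q0 --[b]--> q3
  q3 --[a]--> q3
  q3 --[a]--> q3

"baa"


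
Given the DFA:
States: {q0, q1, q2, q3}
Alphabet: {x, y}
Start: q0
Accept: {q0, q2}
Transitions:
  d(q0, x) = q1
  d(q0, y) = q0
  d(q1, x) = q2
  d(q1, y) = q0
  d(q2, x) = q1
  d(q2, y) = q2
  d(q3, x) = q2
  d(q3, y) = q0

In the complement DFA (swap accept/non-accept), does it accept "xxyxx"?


Trace: q0 -> q1 -> q2 -> q2 -> q1 -> q2
Final: q2
Original accept: {q0, q2}
Complement: q2 is in original accept

No, complement rejects (original accepts)


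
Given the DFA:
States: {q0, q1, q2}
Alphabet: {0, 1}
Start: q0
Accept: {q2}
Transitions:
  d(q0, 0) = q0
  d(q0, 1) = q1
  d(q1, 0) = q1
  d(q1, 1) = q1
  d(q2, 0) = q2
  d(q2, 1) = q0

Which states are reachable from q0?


BFS from q0:
  layer 0: {q0}
  layer 1: {q1}

{q0, q1}


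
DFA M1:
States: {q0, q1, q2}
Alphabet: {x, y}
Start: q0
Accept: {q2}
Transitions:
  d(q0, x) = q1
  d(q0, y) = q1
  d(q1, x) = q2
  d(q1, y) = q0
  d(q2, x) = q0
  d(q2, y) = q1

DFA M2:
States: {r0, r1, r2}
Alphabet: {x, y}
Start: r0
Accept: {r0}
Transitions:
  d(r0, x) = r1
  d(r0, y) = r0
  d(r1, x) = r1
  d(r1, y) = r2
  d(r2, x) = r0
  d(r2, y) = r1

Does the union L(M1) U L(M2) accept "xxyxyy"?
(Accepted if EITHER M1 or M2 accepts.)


M1: final=q0 accepted=False
M2: final=r0 accepted=True

Yes, union accepts


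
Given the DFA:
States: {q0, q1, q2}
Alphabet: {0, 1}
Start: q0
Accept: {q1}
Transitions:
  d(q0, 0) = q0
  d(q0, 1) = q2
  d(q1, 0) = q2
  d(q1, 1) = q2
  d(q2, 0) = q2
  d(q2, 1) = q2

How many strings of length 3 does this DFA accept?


Enumerating all length-3 strings:
  "000" -> q0 [reject]
  "001" -> q2 [reject]
  "010" -> q2 [reject]
  "011" -> q2 [reject]
  "100" -> q2 [reject]
  "101" -> q2 [reject]
  "110" -> q2 [reject]
  "111" -> q2 [reject]

0 out of 8


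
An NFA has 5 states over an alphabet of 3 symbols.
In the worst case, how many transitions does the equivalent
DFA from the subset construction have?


Subset construction: one DFA state per subset of NFA states = 2^5 = 32 states.
Each DFA state has 3 outgoing transitions: 32 * 3 = 96

96


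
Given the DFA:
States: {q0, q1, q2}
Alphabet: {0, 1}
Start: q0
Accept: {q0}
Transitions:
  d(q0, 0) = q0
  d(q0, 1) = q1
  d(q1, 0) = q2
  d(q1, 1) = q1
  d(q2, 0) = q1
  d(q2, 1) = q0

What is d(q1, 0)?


Looking up transition d(q1, 0)

q2


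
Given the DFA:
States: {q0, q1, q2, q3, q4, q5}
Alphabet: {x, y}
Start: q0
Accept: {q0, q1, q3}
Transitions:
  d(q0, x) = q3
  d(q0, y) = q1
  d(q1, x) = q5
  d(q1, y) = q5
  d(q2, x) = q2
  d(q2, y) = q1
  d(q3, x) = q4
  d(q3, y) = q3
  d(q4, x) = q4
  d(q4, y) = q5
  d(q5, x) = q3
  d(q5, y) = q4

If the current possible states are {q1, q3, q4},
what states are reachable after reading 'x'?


Apply transition on 'x' from each current state:
  d(q1, x) = q5
  d(q3, x) = q4
  d(q4, x) = q4

{q4, q5}


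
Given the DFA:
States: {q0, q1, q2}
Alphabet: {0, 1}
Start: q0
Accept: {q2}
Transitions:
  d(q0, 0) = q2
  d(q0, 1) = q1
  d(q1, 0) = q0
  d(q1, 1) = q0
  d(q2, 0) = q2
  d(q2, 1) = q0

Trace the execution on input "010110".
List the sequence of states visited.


Input: 010110
d(q0, 0) = q2
d(q2, 1) = q0
d(q0, 0) = q2
d(q2, 1) = q0
d(q0, 1) = q1
d(q1, 0) = q0


q0 -> q2 -> q0 -> q2 -> q0 -> q1 -> q0


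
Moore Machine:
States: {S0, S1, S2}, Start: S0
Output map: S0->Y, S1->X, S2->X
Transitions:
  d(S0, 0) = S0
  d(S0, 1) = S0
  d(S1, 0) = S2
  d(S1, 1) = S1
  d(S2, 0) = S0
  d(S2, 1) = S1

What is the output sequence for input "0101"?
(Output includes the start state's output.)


Start: S0 (output Y)
  --0--> S0 (output Y)
  --1--> S0 (output Y)
  --0--> S0 (output Y)
  --1--> S0 (output Y)

"YYYYY"


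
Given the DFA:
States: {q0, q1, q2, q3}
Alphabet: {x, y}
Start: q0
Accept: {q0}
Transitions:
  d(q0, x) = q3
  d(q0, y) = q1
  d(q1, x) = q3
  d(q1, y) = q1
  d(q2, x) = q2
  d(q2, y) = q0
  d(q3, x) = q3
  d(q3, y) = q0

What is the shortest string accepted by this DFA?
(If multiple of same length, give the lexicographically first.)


BFS by string length (lex-first path to each state shown):
  len 0: q0<-""
Found accept state at length 0.

"" (empty string)


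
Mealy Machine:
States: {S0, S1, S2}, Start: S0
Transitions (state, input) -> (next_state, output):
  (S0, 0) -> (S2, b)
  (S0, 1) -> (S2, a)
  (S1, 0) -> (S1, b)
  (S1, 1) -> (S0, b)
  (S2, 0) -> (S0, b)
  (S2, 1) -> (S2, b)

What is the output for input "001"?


Step-by-step:
  (S0, 0) -> (S2, b)
  (S2, 0) -> (S0, b)
  (S0, 1) -> (S2, a)

"bba"


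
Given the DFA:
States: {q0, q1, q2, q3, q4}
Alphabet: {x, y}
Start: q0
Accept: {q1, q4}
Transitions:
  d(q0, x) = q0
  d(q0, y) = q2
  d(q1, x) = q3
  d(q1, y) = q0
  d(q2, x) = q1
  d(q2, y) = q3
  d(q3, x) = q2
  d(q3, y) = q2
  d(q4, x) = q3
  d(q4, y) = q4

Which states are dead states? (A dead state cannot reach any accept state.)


Forward reachability from each state:
  q0 -> reaches accept state q1 (live)
  q1 -> reaches accept state q1 (live)
  q2 -> reaches accept state q1 (live)
  q3 -> reaches accept state q1 (live)
  q4 -> reaches accept state q1 (live)

None (all states can reach an accept state)


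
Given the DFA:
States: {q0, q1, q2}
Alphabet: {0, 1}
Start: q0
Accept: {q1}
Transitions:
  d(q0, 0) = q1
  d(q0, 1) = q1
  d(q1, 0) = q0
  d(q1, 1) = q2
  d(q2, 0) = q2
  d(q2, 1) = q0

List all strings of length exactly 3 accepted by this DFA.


All strings of length 3: 8 total
Accepted: 4

"000", "001", "100", "101"


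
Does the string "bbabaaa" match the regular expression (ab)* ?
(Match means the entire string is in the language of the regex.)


|string| = 7; first = 'b'; last = 'a'

No, "bbabaaa" does not match (ab)*


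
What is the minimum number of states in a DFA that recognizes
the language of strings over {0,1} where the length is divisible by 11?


States track (length) mod 11.
Need 11 states: one per remainder 0..10; accept = remainder 0.

11


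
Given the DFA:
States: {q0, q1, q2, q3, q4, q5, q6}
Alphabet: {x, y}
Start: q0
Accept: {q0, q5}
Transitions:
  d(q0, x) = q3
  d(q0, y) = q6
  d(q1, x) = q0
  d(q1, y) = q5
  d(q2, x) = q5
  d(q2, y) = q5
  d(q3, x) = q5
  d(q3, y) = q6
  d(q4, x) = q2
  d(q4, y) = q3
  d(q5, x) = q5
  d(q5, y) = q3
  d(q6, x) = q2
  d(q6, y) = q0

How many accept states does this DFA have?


Accept states listed: {q0, q5}
Counting: q0(1) q5(2)

2


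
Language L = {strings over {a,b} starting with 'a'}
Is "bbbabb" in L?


first symbol = 'b'

No, "bbbabb" is not in L


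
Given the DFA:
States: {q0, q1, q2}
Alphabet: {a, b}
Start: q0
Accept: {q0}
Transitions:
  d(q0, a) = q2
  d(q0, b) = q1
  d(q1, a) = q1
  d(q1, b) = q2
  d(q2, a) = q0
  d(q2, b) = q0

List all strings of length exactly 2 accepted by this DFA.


All strings of length 2: 4 total
Accepted: 2

"aa", "ab"


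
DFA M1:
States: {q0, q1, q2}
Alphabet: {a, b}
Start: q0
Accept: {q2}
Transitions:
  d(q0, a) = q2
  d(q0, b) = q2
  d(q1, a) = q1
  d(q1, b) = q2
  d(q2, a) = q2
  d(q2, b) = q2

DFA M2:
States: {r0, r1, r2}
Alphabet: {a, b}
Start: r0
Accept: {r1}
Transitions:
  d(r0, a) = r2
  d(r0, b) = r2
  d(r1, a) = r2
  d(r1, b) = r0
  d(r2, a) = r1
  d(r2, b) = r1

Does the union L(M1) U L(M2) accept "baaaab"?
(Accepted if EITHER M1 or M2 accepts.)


M1: final=q2 accepted=True
M2: final=r1 accepted=True

Yes, union accepts


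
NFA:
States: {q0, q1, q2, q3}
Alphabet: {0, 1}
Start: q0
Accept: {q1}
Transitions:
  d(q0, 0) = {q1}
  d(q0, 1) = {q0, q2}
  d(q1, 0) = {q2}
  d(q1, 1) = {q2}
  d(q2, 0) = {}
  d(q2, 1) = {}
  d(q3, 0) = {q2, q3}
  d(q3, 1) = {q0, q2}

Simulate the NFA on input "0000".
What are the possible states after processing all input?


Start: {q0}
  --0--> {q1}
  --0--> {q2}
  --0--> {}
  --0--> {}

{} (empty set, no valid transitions)


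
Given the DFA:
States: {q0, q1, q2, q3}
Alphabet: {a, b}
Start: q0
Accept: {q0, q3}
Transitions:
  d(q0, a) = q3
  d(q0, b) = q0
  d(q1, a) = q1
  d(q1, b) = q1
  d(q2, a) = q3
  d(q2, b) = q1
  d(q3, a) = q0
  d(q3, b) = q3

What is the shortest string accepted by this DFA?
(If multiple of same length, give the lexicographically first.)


BFS by string length (lex-first path to each state shown):
  len 0: q0<-""
Found accept state at length 0.

"" (empty string)


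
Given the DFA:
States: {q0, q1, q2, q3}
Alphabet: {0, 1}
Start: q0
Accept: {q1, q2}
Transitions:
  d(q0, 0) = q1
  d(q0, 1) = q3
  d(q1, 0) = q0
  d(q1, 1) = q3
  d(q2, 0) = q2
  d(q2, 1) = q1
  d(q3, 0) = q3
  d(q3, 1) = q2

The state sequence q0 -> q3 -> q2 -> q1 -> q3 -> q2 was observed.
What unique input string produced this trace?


Trace back each transition to find the symbol:
  q0 --[1]--> q3
  q3 --[1]--> q2
  q2 --[1]--> q1
  q1 --[1]--> q3
  q3 --[1]--> q2

"11111"


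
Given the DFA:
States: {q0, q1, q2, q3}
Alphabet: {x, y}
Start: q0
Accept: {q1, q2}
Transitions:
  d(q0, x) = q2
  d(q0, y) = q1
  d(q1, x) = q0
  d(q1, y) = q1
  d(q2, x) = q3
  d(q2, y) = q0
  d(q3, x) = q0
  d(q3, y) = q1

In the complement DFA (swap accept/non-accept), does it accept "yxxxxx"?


Trace: q0 -> q1 -> q0 -> q2 -> q3 -> q0 -> q2
Final: q2
Original accept: {q1, q2}
Complement: q2 is in original accept

No, complement rejects (original accepts)


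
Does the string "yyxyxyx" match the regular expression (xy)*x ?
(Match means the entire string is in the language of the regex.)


|string| = 7; first = 'y'; last = 'x'

No, "yyxyxyx" does not match (xy)*x


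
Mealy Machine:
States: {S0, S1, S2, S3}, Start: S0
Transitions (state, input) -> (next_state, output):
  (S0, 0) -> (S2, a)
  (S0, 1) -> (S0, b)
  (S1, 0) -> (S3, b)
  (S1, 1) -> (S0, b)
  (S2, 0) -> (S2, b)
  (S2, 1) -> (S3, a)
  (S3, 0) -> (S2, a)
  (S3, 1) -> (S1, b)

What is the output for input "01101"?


Step-by-step:
  (S0, 0) -> (S2, a)
  (S2, 1) -> (S3, a)
  (S3, 1) -> (S1, b)
  (S1, 0) -> (S3, b)
  (S3, 1) -> (S1, b)

"aabbb"


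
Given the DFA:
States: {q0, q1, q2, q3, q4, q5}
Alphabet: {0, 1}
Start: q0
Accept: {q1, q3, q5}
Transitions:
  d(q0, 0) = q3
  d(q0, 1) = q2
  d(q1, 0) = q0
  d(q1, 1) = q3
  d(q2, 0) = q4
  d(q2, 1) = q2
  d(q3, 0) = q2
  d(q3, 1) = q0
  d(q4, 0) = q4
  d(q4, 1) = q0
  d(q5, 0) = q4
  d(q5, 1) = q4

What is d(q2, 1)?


Looking up transition d(q2, 1)

q2


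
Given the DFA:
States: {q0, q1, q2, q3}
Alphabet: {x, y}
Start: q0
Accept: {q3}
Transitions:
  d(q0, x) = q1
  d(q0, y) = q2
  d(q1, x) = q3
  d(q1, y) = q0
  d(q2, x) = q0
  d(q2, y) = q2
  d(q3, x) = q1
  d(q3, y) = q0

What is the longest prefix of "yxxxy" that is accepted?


Run the DFA, marking each prefix where the state is accepting:
  "" -> q0 [reject]
  "y" -> q2 [reject]
  "yx" -> q0 [reject]
  "yxx" -> q1 [reject]
  "yxxx" -> q3 [accept]
  "yxxxy" -> q0 [reject]

"yxxx"


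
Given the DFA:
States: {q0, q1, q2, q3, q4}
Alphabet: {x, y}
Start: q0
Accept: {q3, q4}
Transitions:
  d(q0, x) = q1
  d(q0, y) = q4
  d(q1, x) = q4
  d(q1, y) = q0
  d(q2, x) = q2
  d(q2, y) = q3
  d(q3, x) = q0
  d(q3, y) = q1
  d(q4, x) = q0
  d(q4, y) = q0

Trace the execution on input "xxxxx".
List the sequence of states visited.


Input: xxxxx
d(q0, x) = q1
d(q1, x) = q4
d(q4, x) = q0
d(q0, x) = q1
d(q1, x) = q4


q0 -> q1 -> q4 -> q0 -> q1 -> q4


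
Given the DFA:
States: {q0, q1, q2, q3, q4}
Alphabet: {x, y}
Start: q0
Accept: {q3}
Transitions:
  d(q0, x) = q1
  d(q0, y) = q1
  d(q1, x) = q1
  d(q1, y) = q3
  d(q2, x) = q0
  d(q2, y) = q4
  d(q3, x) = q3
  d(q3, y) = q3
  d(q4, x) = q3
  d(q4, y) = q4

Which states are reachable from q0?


BFS from q0:
  layer 0: {q0}
  layer 1: {q1}
  layer 2: {q3}

{q0, q1, q3}


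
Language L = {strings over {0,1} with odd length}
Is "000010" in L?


length = 6; 6 mod 2 = 0

No, "000010" is not in L


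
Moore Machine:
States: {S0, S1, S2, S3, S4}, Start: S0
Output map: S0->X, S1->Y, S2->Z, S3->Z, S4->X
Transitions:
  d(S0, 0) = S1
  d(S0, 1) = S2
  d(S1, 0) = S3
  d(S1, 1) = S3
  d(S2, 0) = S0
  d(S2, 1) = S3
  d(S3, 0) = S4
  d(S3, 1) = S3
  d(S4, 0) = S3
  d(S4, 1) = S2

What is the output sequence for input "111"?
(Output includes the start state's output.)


Start: S0 (output X)
  --1--> S2 (output Z)
  --1--> S3 (output Z)
  --1--> S3 (output Z)

"XZZZ"


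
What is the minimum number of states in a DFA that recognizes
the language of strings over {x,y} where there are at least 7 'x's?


States: count = 0, 1, ..., 6, and a final '>= 7' state.
Total: 7 + 1 = 8. Accept = '>= 7' state.

8


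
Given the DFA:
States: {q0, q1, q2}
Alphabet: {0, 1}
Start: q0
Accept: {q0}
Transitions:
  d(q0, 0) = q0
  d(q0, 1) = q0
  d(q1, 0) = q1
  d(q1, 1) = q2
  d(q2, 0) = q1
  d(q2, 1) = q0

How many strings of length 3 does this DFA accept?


Enumerating all length-3 strings:
  "000" -> q0 [accept]
  "001" -> q0 [accept]
  "010" -> q0 [accept]
  "011" -> q0 [accept]
  "100" -> q0 [accept]
  "101" -> q0 [accept]
  "110" -> q0 [accept]
  "111" -> q0 [accept]

8 out of 8


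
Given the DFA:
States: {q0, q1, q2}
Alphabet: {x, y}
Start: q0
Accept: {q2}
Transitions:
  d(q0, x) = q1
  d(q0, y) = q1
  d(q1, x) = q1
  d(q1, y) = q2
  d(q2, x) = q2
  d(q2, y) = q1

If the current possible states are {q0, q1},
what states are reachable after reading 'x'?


Apply transition on 'x' from each current state:
  d(q0, x) = q1
  d(q1, x) = q1

{q1}


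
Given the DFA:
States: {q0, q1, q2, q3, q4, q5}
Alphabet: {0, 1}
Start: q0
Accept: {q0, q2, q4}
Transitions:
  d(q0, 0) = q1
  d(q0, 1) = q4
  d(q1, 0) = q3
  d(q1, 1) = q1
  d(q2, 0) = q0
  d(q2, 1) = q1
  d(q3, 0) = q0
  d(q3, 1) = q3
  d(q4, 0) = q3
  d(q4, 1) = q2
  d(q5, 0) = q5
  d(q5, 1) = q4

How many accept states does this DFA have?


Accept states listed: {q0, q2, q4}
Counting: q0(1) q2(2) q4(3)

3


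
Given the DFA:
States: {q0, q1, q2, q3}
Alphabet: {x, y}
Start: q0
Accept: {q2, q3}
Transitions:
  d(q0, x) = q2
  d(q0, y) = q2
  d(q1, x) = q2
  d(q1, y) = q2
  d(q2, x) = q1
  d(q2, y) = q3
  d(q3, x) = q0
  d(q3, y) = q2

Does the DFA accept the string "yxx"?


Trace: q0 -> q2 -> q1 -> q2
Final state: q2
Accept states: {q2, q3}

Yes, accepted (final state q2 is an accept state)


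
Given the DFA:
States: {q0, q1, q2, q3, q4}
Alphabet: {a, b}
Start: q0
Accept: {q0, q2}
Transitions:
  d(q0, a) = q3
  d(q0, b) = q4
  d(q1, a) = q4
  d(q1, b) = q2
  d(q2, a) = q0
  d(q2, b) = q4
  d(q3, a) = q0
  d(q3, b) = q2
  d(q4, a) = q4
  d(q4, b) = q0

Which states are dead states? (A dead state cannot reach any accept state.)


Forward reachability from each state:
  q0 -> reaches accept state q0 (live)
  q1 -> reaches accept state q0 (live)
  q2 -> reaches accept state q0 (live)
  q3 -> reaches accept state q0 (live)
  q4 -> reaches accept state q0 (live)

None (all states can reach an accept state)


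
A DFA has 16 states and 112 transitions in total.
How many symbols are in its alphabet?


Each state has exactly one transition per symbol.
|alphabet| = transitions / states = 112 / 16 = 7

7


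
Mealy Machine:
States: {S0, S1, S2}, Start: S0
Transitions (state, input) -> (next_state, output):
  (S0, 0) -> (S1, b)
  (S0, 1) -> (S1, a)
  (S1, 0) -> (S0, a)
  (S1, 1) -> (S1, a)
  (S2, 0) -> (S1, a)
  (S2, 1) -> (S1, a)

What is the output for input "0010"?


Step-by-step:
  (S0, 0) -> (S1, b)
  (S1, 0) -> (S0, a)
  (S0, 1) -> (S1, a)
  (S1, 0) -> (S0, a)

"baaa"


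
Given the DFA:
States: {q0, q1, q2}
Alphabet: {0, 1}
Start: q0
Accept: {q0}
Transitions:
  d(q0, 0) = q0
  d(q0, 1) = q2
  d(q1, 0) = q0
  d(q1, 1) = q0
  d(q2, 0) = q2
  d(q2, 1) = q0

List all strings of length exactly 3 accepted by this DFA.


All strings of length 3: 8 total
Accepted: 4

"000", "011", "101", "110"


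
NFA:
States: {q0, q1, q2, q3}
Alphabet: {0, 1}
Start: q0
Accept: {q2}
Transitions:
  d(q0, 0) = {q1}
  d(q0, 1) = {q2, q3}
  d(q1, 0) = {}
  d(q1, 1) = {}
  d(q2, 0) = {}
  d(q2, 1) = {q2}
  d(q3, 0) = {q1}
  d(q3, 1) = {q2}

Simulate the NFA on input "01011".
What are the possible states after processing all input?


Start: {q0}
  --0--> {q1}
  --1--> {}
  --0--> {}
  --1--> {}
  --1--> {}

{} (empty set, no valid transitions)


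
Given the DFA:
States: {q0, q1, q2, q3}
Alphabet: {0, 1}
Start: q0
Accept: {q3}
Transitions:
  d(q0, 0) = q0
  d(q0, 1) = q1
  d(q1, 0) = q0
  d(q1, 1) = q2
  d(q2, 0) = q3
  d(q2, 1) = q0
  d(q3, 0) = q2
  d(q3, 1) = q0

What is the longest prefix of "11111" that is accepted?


Run the DFA, marking each prefix where the state is accepting:
  "" -> q0 [reject]
  "1" -> q1 [reject]
  "11" -> q2 [reject]
  "111" -> q0 [reject]
  "1111" -> q1 [reject]
  "11111" -> q2 [reject]

No prefix is accepted


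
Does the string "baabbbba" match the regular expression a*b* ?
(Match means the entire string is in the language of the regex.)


|string| = 8; first = 'b'; last = 'a'

No, "baabbbba" does not match a*b*


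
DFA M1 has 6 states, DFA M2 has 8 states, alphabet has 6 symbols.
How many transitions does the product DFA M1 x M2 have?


Product DFA has 6 * 8 = 48 states.
Each has 6 transitions: 48 * 6 = 288

288


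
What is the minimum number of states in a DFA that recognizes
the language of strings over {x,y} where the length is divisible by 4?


States track (length) mod 4.
Need 4 states: one per remainder 0..3; accept = remainder 0.

4


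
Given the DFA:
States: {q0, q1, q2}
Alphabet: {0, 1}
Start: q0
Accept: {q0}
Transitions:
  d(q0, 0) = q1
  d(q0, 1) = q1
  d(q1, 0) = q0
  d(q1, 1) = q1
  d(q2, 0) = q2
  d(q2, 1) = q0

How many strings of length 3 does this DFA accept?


Enumerating all length-3 strings:
  "000" -> q1 [reject]
  "001" -> q1 [reject]
  "010" -> q0 [accept]
  "011" -> q1 [reject]
  "100" -> q1 [reject]
  "101" -> q1 [reject]
  "110" -> q0 [accept]
  "111" -> q1 [reject]

2 out of 8


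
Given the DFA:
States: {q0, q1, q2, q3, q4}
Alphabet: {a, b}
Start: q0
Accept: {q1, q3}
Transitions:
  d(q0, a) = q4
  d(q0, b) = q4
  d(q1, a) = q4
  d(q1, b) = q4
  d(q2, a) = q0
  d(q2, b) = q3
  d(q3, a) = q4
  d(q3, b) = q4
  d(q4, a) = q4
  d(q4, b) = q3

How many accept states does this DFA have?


Accept states listed: {q1, q3}
Counting: q1(1) q3(2)

2


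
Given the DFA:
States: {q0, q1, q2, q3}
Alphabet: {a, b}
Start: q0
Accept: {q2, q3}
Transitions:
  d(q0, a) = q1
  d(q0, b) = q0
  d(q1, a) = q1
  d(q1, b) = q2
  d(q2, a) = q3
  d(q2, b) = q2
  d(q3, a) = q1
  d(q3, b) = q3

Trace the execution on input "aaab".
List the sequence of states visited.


Input: aaab
d(q0, a) = q1
d(q1, a) = q1
d(q1, a) = q1
d(q1, b) = q2


q0 -> q1 -> q1 -> q1 -> q2


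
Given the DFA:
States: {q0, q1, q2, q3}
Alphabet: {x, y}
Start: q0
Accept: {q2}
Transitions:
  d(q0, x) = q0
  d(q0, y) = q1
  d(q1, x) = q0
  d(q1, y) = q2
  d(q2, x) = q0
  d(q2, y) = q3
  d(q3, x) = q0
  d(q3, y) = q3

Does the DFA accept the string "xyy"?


Trace: q0 -> q0 -> q1 -> q2
Final state: q2
Accept states: {q2}

Yes, accepted (final state q2 is an accept state)


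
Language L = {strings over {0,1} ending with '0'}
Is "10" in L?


last symbol = '0'

Yes, "10" is in L


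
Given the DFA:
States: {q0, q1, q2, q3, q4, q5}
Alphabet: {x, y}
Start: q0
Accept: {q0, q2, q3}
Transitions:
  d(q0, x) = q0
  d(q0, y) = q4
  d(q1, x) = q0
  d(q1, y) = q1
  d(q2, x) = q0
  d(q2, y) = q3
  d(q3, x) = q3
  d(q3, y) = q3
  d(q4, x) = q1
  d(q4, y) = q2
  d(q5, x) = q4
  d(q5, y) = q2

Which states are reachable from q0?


BFS from q0:
  layer 0: {q0}
  layer 1: {q4}
  layer 2: {q1, q2}
  layer 3: {q3}

{q0, q1, q2, q3, q4}


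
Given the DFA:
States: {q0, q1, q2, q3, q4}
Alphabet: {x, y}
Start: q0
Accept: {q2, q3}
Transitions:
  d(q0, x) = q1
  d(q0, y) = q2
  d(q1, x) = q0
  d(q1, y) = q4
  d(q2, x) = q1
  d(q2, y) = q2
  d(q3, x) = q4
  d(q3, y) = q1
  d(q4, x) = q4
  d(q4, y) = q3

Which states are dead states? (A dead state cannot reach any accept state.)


Forward reachability from each state:
  q0 -> reaches accept state q2 (live)
  q1 -> reaches accept state q2 (live)
  q2 -> reaches accept state q2 (live)
  q3 -> reaches accept state q2 (live)
  q4 -> reaches accept state q2 (live)

None (all states can reach an accept state)


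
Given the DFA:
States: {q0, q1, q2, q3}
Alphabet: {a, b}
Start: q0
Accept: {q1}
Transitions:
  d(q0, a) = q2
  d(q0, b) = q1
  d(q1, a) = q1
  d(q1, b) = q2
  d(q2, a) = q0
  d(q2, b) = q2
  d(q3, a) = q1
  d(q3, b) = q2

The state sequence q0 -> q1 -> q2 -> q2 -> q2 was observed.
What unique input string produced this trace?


Trace back each transition to find the symbol:
  q0 --[b]--> q1
  q1 --[b]--> q2
  q2 --[b]--> q2
  q2 --[b]--> q2

"bbbb"


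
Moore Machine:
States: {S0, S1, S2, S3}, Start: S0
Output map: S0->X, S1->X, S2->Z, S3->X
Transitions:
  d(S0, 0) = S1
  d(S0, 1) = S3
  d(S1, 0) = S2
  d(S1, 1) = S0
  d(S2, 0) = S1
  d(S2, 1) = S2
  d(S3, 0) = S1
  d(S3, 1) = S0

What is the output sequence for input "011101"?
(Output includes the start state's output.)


Start: S0 (output X)
  --0--> S1 (output X)
  --1--> S0 (output X)
  --1--> S3 (output X)
  --1--> S0 (output X)
  --0--> S1 (output X)
  --1--> S0 (output X)

"XXXXXXX"


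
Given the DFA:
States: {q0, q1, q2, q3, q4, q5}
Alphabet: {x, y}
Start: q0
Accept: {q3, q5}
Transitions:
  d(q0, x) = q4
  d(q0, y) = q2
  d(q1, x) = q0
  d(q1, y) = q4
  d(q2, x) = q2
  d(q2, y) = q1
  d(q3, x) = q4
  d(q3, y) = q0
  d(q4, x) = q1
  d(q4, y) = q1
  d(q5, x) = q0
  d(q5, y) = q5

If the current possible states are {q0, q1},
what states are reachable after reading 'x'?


Apply transition on 'x' from each current state:
  d(q0, x) = q4
  d(q1, x) = q0

{q0, q4}


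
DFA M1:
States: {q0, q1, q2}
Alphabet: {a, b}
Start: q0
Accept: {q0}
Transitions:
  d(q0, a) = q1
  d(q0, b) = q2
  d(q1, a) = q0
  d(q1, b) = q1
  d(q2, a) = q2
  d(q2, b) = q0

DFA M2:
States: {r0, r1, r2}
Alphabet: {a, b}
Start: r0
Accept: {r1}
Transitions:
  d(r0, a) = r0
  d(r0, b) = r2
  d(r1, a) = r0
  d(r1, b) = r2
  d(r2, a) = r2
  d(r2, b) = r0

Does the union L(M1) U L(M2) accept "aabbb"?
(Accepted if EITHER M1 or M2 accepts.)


M1: final=q2 accepted=False
M2: final=r2 accepted=False

No, union rejects (neither accepts)


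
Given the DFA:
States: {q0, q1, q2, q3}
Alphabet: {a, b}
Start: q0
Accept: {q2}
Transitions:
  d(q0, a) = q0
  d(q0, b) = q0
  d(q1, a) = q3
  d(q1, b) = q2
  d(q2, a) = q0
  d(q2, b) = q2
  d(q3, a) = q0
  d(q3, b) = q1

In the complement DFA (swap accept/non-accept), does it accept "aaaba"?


Trace: q0 -> q0 -> q0 -> q0 -> q0 -> q0
Final: q0
Original accept: {q2}
Complement: q0 is not in original accept

Yes, complement accepts (original rejects)


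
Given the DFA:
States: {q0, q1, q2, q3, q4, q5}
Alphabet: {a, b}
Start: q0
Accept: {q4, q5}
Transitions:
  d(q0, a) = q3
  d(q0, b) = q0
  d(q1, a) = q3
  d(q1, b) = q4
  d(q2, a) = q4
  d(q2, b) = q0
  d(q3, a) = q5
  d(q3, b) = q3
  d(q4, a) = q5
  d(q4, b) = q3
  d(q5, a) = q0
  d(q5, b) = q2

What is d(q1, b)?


Looking up transition d(q1, b)

q4


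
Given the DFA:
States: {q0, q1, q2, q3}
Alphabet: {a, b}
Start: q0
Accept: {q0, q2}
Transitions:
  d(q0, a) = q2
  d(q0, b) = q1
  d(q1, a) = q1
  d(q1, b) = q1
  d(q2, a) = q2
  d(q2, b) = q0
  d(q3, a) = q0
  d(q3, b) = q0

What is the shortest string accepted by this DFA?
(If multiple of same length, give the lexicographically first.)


BFS by string length (lex-first path to each state shown):
  len 0: q0<-""
Found accept state at length 0.

"" (empty string)


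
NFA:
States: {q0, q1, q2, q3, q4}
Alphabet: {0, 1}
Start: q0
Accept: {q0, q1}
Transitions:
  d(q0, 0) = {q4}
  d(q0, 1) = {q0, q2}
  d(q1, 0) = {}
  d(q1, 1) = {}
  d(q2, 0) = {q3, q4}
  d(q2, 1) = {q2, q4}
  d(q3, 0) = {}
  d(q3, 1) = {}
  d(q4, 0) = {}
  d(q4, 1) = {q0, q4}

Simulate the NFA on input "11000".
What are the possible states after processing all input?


Start: {q0}
  --1--> {q0, q2}
  --1--> {q0, q2, q4}
  --0--> {q3, q4}
  --0--> {}
  --0--> {}

{} (empty set, no valid transitions)


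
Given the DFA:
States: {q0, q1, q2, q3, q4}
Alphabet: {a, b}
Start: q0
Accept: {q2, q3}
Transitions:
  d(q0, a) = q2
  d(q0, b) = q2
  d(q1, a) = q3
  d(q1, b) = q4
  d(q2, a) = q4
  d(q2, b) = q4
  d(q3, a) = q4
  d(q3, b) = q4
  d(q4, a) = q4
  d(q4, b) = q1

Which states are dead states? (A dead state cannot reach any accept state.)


Forward reachability from each state:
  q0 -> reaches accept state q2 (live)
  q1 -> reaches accept state q3 (live)
  q2 -> reaches accept state q2 (live)
  q3 -> reaches accept state q3 (live)
  q4 -> reaches accept state q3 (live)

None (all states can reach an accept state)


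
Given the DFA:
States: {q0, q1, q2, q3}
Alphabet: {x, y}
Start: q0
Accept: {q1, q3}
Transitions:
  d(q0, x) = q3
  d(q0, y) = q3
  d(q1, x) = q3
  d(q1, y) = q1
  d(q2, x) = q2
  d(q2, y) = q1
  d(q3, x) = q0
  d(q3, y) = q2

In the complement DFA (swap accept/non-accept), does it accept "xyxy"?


Trace: q0 -> q3 -> q2 -> q2 -> q1
Final: q1
Original accept: {q1, q3}
Complement: q1 is in original accept

No, complement rejects (original accepts)


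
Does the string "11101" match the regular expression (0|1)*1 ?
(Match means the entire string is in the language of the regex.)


|string| = 5; first = '1'; last = '1'

Yes, "11101" matches (0|1)*1


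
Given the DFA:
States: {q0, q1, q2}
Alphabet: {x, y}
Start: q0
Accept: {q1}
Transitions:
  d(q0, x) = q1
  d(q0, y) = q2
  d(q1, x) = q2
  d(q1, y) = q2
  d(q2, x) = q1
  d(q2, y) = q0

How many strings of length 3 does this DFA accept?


Enumerating all length-3 strings:
  "xxx" -> q1 [accept]
  "xxy" -> q0 [reject]
  "xyx" -> q1 [accept]
  "xyy" -> q0 [reject]
  "yxx" -> q2 [reject]
  "yxy" -> q2 [reject]
  "yyx" -> q1 [accept]
  "yyy" -> q2 [reject]

3 out of 8


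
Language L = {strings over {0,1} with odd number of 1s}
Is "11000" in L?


count('1') = 2; 2 mod 2 = 0

No, "11000" is not in L


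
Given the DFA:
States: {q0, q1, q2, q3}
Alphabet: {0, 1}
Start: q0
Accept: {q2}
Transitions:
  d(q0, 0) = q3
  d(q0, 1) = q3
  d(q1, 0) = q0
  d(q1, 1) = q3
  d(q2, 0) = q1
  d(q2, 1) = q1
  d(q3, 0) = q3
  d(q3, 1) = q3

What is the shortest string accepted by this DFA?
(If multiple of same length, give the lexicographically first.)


BFS by string length (lex-first path to each state shown):
  len 0: q0<-""
  len 1: q3<-"0"
  len 2: q3<-"00"
  len 3: q3<-"000"
  len 4: q3<-"0000"
  len 5: q3<-"00000"
  len 6: q3<-"000000"
  len 7: q3<-"0000000"
  len 8: q3<-"00000000"

No string accepted (empty language)
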